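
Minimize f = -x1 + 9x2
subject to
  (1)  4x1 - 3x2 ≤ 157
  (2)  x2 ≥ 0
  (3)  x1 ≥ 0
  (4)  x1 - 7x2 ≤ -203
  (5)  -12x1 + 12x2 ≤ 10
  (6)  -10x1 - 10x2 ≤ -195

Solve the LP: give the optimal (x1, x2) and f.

x1 = 1183/36, x2 = 1213/36, minimum f = 4867/18

Corner points and f = -x1 + 9x2:
  (1708/25, 969/25) → f = 7013/25
  (319/2, 481/3) → f = 2567/2
  (1183/36, 1213/36) → f = 4867/18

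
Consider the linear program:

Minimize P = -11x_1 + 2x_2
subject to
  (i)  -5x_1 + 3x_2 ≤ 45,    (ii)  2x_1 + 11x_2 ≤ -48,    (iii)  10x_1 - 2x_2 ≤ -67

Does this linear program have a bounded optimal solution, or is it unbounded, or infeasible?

Feasible corners and P = -11x_1 + 2x_2:
  (-639/61, -150/61) → P = 6729/61
  (-833/114, -173/57) → P = 8471/114
The feasible region has finitely many vertices and no improving ray; the minimum is 8471/114 at (-833/114, -173/57).

bounded optimum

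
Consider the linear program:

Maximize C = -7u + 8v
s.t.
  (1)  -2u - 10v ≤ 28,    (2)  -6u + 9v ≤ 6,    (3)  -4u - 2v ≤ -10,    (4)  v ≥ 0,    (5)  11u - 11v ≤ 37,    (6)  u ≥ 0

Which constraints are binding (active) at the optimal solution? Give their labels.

(2) and (3)

Corner points and C = -7u + 8v:
  (13/8, 7/4) → C = 21/8
  (133/11, 96/11) → C = -163/11
  (5/2, 0) → C = -35/2
  (37/11, 0) → C = -259/11

The maximum is at (13/8, 7/4). Substituting into each constraint, equality holds for (2) and (3); the remaining constraints have slack.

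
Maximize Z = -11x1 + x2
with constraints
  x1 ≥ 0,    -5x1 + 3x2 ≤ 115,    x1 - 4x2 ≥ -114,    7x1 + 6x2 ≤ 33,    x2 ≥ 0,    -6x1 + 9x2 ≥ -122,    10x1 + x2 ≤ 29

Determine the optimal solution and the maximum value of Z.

x1 = 0, x2 = 11/2, maximum Z = 11/2

Vertices and Z = -11x1 + x2:
  (0, 11/2) → Z = 11/2
  (0, 0) → Z = 0
  (141/53, 127/53) → Z = -1424/53
  (29/10, 0) → Z = -319/10

The optimum lies where x1 = 0 and 7x1 + 6x2 = 33.
Solving simultaneously gives x1 = 0, x2 = 11/2.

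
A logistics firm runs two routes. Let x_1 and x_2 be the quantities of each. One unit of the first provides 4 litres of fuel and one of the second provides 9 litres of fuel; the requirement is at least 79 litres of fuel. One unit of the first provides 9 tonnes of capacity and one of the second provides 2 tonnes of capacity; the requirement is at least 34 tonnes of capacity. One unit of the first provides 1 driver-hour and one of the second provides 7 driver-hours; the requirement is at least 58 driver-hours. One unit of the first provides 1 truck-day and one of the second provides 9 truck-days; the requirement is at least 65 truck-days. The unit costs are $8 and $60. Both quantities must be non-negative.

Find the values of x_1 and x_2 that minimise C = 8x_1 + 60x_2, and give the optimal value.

Feasible corners and C = 8x_1 + 60x_2:
  (0, 17) → C = 1020
  (65, 0) → C = 520
  (2, 8) → C = 496
  (67/2, 7/2) → C = 478
The feasible region is unbounded (it extends along (0, 1), (1, 0)), but C strictly increases along every unbounded feasible direction, so there is no improving ray and the minimum is attained at a vertex.

The binding constraints are x_1 + 7x_2 = 58 and x_1 + 9x_2 = 65.
Solving simultaneously gives x_1 = 67/2, x_2 = 7/2.

x_1 = 67/2, x_2 = 7/2, minimum C = 478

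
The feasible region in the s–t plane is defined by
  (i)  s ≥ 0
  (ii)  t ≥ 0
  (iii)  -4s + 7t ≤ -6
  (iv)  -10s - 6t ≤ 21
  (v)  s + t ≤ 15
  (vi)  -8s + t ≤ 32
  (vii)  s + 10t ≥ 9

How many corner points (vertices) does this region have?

Pairwise boundary intersections that survive every other constraint:
  (15, 0)
  (9, 0)
  (111/11, 54/11)
  (123/47, 30/47)

4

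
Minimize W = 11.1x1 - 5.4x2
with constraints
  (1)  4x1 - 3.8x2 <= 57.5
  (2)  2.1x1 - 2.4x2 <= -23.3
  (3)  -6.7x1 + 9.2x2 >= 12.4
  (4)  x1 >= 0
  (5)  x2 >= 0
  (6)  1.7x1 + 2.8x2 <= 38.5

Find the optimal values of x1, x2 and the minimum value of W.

Vertices and W = 11.1x1 - 5.4x2:
  (0, 233/24) → W = -2097/40
  (679/249, 6023/498) → W = -14542/415
  (0, 55/4) → W = -297/4

At the optimal vertex, x1 = 0 and 1.7x1 + 2.8x2 = 38.5.
Solving simultaneously gives x1 = 0, x2 = 55/4.

x1 = 0, x2 = 13.75, minimum W = -74.25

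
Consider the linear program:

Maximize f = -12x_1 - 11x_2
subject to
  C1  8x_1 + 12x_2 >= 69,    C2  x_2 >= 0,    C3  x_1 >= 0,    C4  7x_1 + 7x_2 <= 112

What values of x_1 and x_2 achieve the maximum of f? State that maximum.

Feasible corners and f = -12x_1 - 11x_2:
  (69/8, 0) → f = -207/2
  (0, 23/4) → f = -253/4
  (16, 0) → f = -192
  (0, 16) → f = -176

At the optimal vertex, 8x_1 + 12x_2 = 69 and x_1 = 0.
Solving simultaneously gives x_1 = 0, x_2 = 23/4.

x_1 = 0, x_2 = 23/4, maximum f = -253/4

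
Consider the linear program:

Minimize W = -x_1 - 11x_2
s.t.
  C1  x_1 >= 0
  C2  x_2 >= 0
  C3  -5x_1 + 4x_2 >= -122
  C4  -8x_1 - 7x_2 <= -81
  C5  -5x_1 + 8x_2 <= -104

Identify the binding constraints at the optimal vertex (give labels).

Feasible corners and W = -x_1 - 11x_2:
  (122/5, 0) → W = -122/5
  (104/5, 0) → W = -104/5
  (28, 9/2) → W = -155/2

The minimum is at (28, 9/2). Substituting into each constraint, equality holds for C3 and C5; the remaining constraints have slack.

C3 and C5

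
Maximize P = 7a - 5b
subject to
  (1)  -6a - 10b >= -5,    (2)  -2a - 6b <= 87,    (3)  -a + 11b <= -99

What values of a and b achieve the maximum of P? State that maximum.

Extreme points and P = 7a - 5b:
  (225/4, -133/4) → P = 560
  (55/4, -31/4) → P = 135
  (-363/28, -285/28) → P = -279/7

The binding constraints are -6a - 10b = -5 and -2a - 6b = 87.
Solving simultaneously gives a = 225/4, b = -133/4.

a = 225/4, b = -133/4, maximum P = 560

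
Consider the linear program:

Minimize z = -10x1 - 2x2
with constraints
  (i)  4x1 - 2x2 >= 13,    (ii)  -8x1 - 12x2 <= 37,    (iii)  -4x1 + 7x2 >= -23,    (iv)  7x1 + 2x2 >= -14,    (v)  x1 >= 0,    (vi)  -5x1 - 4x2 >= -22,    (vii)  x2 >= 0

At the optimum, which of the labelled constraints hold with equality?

(vi) and (vii)

Vertices and z = -10x1 - 2x2:
  (48/13, 23/26) → z = -503/13
  (13/4, 0) → z = -65/2
  (22/5, 0) → z = -44

The minimum is at (22/5, 0). Substituting into each constraint, equality holds for (vi) and (vii); the remaining constraints have slack.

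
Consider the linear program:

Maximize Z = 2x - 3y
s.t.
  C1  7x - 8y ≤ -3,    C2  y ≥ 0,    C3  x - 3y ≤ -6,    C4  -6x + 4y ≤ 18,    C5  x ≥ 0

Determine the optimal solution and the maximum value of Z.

Corner points and Z = 2x - 3y:
  (3, 3) → Z = -3
  (0, 2) → Z = -6
  (0, 9/2) → Z = -27/2
The feasible region is unbounded (it extends along (8, 7), (2, 3)), but Z strictly decreases along every unbounded feasible direction, so there is no improving ray and the maximum is attained at a vertex.

The binding constraints are 7x - 8y = -3 and x - 3y = -6.
Solving simultaneously gives x = 3, y = 3.

x = 3, y = 3, maximum Z = -3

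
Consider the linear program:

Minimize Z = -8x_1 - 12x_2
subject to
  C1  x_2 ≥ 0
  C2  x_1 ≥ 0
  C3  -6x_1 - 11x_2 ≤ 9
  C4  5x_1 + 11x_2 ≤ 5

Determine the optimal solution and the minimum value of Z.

x_1 = 1, x_2 = 0, minimum Z = -8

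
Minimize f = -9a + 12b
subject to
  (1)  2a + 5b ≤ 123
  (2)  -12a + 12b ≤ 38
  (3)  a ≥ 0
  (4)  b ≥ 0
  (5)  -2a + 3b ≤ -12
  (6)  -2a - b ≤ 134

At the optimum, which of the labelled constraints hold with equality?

Corner points and f = -9a + 12b:
  (123/2, 0) → f = -1107/2
  (429/16, 111/8) → f = -1197/16
  (6, 0) → f = -54

The minimum is at (123/2, 0). Substituting into each constraint, equality holds for (1) and (4); the remaining constraints have slack.

(1) and (4)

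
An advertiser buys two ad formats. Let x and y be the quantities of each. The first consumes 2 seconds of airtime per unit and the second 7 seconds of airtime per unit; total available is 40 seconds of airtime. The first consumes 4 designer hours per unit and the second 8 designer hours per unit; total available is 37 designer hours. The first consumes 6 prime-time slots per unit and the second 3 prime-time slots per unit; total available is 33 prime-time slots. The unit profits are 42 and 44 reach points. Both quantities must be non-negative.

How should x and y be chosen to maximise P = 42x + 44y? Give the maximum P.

x = 17/4, y = 5/2, maximum P = 577/2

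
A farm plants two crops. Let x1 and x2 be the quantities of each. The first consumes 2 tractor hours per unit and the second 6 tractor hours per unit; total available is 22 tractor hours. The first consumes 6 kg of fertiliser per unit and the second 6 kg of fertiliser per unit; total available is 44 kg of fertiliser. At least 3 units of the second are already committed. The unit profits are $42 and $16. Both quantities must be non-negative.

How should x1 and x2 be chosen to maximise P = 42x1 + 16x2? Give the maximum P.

x1 = 2, x2 = 3, maximum P = 132

Corner points and P = 42x1 + 16x2:
  (0, 11/3) → P = 176/3
  (0, 3) → P = 48
  (2, 3) → P = 132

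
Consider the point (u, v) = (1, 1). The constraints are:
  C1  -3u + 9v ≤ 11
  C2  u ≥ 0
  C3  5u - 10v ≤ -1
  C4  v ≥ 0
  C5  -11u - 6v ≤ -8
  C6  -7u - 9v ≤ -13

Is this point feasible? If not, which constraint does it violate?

C1: 6 ≤ 11 ✓
C2: 1 ≥ 0 ✓
C3: -5 ≤ -1 ✓
C4: 1 ≥ 0 ✓
C5: -17 ≤ -8 ✓
C6: -16 ≤ -13 ✓

feasible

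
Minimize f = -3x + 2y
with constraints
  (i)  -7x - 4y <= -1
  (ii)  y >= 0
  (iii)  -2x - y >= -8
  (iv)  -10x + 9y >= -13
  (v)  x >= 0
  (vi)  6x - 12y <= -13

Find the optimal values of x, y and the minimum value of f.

x = 83/30, y = 37/15, minimum f = -101/30

Extreme points and f = -3x + 2y:
  (0, 8) → f = 16
  (83/30, 37/15) → f = -101/30
  (0, 13/12) → f = 13/6

The binding constraints are -2x - y = -8 and 6x - 12y = -13.
Solving simultaneously gives x = 83/30, y = 37/15.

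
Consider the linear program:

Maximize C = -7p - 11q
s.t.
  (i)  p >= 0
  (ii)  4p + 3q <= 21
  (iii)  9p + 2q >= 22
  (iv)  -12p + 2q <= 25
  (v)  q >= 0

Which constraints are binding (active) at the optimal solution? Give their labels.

(iii) and (v)

Corner points and C = -7p - 11q:
  (24/19, 101/19) → C = -1279/19
  (21/4, 0) → C = -147/4
  (22/9, 0) → C = -154/9

The maximum is at (22/9, 0). Substituting into each constraint, equality holds for (iii) and (v); the remaining constraints have slack.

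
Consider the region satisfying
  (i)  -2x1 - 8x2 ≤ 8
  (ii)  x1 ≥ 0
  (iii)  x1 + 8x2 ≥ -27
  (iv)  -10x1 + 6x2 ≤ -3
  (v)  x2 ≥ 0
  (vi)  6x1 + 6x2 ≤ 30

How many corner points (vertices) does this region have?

3

Pairwise boundary intersections that survive every other constraint:
  (3/10, 0)
  (33/16, 47/16)
  (5, 0)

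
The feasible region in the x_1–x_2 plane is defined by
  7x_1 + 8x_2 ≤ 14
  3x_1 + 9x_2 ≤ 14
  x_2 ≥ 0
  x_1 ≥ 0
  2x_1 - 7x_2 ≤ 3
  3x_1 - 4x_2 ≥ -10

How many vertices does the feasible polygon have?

Pairwise boundary intersections that survive every other constraint:
  (14/39, 56/39)
  (122/65, 7/65)
  (0, 14/9)
  (0, 0)
  (3/2, 0)

5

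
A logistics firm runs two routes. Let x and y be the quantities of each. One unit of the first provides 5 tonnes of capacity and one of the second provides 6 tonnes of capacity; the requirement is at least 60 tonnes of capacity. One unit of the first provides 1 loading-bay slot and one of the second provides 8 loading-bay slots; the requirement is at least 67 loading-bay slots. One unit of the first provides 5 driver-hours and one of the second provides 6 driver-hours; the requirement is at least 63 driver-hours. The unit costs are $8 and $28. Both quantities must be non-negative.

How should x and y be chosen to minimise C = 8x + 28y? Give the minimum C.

Extreme points and C = 8x + 28y:
  (0, 21/2) → C = 294
  (67, 0) → C = 536
  (3, 8) → C = 248
The feasible region is unbounded (it extends along (0, 1), (1, 0)), but C strictly increases along every unbounded feasible direction, so there is no improving ray and the minimum is attained at a vertex.

x = 3, y = 8, minimum C = 248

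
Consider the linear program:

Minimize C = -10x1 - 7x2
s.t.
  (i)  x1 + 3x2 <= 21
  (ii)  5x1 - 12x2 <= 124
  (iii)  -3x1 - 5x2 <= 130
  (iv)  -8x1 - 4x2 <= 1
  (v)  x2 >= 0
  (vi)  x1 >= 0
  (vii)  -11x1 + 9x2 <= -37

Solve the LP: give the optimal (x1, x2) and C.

Feasible corners and C = -10x1 - 7x2:
  (21, 0) → C = -210
  (50/7, 97/21) → C = -2179/21
  (37/11, 0) → C = -370/11

x1 = 21, x2 = 0, minimum C = -210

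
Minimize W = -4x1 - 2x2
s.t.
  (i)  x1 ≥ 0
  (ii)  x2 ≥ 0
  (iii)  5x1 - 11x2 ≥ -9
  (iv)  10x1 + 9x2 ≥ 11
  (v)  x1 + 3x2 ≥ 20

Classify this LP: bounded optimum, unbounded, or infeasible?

unbounded

From the feasible point (20, 0), moving in the direction (11, 5) keeps every constraint satisfied while W decreases without bound.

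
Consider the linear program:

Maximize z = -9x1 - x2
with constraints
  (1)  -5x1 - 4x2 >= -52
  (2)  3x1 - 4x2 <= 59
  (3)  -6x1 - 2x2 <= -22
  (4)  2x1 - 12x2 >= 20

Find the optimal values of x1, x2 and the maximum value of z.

x1 = 4, x2 = -1, maximum z = -35

Extreme points and z = -9x1 - x2:
  (111/8, -139/32) → z = -3857/32
  (176/17, 1/17) → z = -1585/17
  (103/15, -48/5) → z = -261/5
  (4, -1) → z = -35

The optimum lies where -6x1 - 2x2 = -22 and 2x1 - 12x2 = 20.
Solving simultaneously gives x1 = 4, x2 = -1.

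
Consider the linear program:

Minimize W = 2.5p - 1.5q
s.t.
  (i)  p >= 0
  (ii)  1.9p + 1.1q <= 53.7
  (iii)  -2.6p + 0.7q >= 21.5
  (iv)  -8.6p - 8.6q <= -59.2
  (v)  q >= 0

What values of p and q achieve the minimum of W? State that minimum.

Corner points and W = 2.5p - 1.5q:
  (0, 537/11) → W = -1611/22
  (0, 215/7) → W = -645/14
  (1394/419, 18047/419) → W = -47171/838

p = 0, q = 537/11, minimum W = -1611/22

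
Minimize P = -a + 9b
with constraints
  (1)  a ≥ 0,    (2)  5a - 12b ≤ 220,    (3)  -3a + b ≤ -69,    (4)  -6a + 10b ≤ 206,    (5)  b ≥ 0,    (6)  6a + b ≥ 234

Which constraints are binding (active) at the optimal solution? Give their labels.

(2) and (5)

Vertices and P = -a + 9b:
  (44, 0) → P = -44
  (112/3, 43) → P = 1049/3
  (101/3, 32) → P = 763/3
  (39, 0) → P = -39
The feasible region is unbounded (it extends along (5, 3), (12, 5)), but P strictly increases along every unbounded feasible direction, so there is no improving ray and the minimum is attained at a vertex.

The minimum is at (44, 0). Substituting into each constraint, equality holds for (2) and (5); the remaining constraints have slack.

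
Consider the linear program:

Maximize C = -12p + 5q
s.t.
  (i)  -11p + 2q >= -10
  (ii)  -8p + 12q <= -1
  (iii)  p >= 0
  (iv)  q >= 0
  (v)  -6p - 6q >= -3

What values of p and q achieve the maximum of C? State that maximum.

Feasible corners and C = -12p + 5q:
  (1/8, 0) → C = -3/2
  (7/20, 3/20) → C = -69/20
  (1/2, 0) → C = -6

The binding constraints are -8p + 12q = -1 and q = 0.
Solving simultaneously gives p = 1/8, q = 0.

p = 1/8, q = 0, maximum C = -3/2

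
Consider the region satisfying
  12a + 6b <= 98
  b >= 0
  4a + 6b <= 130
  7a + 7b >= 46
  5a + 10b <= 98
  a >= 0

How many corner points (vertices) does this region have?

5

Pairwise boundary intersections that survive every other constraint:
  (49/6, 0)
  (196/45, 343/45)
  (46/7, 0)
  (0, 46/7)
  (0, 49/5)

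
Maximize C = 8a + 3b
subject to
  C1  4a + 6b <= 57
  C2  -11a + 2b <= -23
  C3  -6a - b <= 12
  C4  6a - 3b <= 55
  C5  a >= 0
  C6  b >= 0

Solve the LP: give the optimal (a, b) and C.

a = 167/16, b = 61/24, maximum C = 729/8

Corner points and C = 8a + 3b:
  (126/37, 535/74) → C = 3621/74
  (167/16, 61/24) → C = 729/8
  (23/11, 0) → C = 184/11
  (55/6, 0) → C = 220/3

At the optimal vertex, 4a + 6b = 57 and 6a - 3b = 55.
Solving simultaneously gives a = 167/16, b = 61/24.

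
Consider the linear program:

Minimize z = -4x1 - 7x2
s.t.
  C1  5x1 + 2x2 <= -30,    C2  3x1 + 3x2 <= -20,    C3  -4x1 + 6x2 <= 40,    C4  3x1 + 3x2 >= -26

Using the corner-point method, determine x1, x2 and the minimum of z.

x1 = -8, x2 = 4/3, minimum z = 68/3

Vertices and z = -4x1 - 7x2:
  (-50/9, -10/9) → z = 30
  (-38/9, -40/9) → z = 48
  (-8, 4/3) → z = 68/3
  (-46/5, 8/15) → z = 496/15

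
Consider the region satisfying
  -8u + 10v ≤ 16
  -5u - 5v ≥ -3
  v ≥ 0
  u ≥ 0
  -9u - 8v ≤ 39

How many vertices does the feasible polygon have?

Intersecting each pair of boundary lines and keeping only the points that satisfy every inequality leaves:
  (3/5, 0)
  (0, 3/5)
  (0, 0)

3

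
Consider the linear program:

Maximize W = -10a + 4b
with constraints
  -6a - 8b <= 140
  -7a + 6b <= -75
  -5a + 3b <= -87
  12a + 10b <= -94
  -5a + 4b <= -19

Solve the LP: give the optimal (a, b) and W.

Extreme points and W = -10a + 4b:
  (138/29, -611/29) → W = -3824/29
  (18, -31) → W = -304
  (294/43, -757/43) → W = -5968/43

The optimum lies where -6a - 8b = 140 and -5a + 3b = -87.
Solving simultaneously gives a = 138/29, b = -611/29.

a = 138/29, b = -611/29, maximum W = -3824/29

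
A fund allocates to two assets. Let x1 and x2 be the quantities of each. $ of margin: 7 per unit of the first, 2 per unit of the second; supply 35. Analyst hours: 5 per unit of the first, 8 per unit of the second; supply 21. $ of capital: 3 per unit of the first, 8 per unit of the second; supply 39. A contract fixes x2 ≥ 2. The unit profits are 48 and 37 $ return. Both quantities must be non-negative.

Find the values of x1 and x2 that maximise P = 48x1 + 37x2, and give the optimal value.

x1 = 1, x2 = 2, maximum P = 122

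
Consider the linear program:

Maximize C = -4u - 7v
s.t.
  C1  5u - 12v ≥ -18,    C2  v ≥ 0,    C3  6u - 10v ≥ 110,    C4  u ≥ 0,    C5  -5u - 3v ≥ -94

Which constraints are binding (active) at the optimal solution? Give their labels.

Vertices and C = -4u - 7v:
  (55/3, 0) → C = -220/3
  (94/5, 0) → C = -376/5
  (635/34, 7/34) → C = -2589/34

The maximum is at (55/3, 0). Substituting into each constraint, equality holds for C2 and C3; the remaining constraints have slack.

C2 and C3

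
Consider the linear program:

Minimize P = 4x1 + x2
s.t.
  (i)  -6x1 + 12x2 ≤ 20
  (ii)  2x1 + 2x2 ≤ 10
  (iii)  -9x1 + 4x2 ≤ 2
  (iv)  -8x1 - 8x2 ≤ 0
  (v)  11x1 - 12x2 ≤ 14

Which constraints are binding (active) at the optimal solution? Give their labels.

(iii) and (iv)

Feasible corners and P = 4x1 + x2:
  (20/9, 25/9) → P = 35/3
  (2/3, 2) → P = 14/3
  (74/23, 41/23) → P = 337/23
  (-2/13, 2/13) → P = -6/13
  (14/23, -14/23) → P = 42/23

The minimum is at (-2/13, 2/13). Substituting into each constraint, equality holds for (iii) and (iv); the remaining constraints have slack.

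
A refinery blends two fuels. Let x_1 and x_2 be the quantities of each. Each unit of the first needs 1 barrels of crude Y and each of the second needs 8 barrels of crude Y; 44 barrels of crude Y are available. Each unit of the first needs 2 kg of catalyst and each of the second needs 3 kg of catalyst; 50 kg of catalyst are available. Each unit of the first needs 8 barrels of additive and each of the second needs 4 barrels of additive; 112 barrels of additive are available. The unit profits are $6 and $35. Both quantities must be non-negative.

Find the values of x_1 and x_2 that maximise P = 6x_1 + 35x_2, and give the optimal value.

Feasible corners and P = 6x_1 + 35x_2:
  (0, 0) → P = 0
  (0, 11/2) → P = 385/2
  (14, 0) → P = 84
  (12, 4) → P = 212

The optimum lies where x_1 + 8x_2 = 44 and 8x_1 + 4x_2 = 112.
Solving simultaneously gives x_1 = 12, x_2 = 4.

x_1 = 12, x_2 = 4, maximum P = 212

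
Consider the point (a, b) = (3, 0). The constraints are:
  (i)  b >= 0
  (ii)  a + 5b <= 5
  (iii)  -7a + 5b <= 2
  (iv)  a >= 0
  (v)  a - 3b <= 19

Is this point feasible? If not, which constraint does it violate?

(i): 0 ≥ 0 ✓
(ii): 3 ≤ 5 ✓
(iii): -21 ≤ 2 ✓
(iv): 3 ≥ 0 ✓
(v): 3 ≤ 19 ✓

feasible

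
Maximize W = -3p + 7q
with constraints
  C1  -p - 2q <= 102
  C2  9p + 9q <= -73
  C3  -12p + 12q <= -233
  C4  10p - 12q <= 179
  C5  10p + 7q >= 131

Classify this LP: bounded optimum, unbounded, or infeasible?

The boundaries -p - 2q = 102 and 9p + 9q = -73 meet at (772/9, -845/9), but that point violates 10p - 12q ≤ 179. Every candidate vertex is excluded by some other constraint, so the feasible region is empty.

infeasible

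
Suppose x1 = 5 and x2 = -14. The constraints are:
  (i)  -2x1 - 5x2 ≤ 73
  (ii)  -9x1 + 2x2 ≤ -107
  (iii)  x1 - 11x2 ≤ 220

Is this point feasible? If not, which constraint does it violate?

Constraint (ii): -9x1 + 2x2 = -73, which is not ≤ -107. All other constraints are satisfied.

not feasible — violates (ii)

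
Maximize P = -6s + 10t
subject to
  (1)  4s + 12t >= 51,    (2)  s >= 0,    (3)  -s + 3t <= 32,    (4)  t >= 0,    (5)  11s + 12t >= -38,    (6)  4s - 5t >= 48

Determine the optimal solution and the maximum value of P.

s = 304/7, t = 176/7, maximum P = -64/7

Feasible corners and P = -6s + 10t:
  (51/4, 0) → P = -153/2
  (831/68, 3/17) → P = -2433/34
  (304/7, 176/7) → P = -64/7
The feasible region is unbounded (it extends along (3, 1), (1, 0)), but P strictly decreases along every unbounded feasible direction, so there is no improving ray and the maximum is attained at a vertex.

The binding constraints are -s + 3t = 32 and 4s - 5t = 48.
Solving simultaneously gives s = 304/7, t = 176/7.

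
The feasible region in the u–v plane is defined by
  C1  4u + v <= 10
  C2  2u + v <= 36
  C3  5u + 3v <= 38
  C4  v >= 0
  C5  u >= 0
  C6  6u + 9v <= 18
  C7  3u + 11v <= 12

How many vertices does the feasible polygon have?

5

Pairwise boundary intersections that survive every other constraint:
  (5/2, 0)
  (12/5, 2/5)
  (0, 0)
  (0, 12/11)
  (30/13, 6/13)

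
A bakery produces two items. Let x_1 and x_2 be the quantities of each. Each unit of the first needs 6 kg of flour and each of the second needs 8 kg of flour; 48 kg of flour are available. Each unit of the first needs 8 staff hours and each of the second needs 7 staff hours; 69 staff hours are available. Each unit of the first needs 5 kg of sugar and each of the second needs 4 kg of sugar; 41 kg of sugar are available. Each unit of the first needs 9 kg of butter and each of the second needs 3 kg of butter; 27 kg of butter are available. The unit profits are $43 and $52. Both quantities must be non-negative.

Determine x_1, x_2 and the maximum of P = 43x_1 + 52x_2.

x_1 = 4/3, x_2 = 5, maximum P = 952/3

Extreme points and P = 43x_1 + 52x_2:
  (0, 0) → P = 0
  (0, 6) → P = 312
  (3, 0) → P = 129
  (4/3, 5) → P = 952/3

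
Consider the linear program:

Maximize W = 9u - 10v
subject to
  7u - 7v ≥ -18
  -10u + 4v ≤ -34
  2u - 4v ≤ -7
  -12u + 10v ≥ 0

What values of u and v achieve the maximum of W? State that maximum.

Corner points and W = 9u - 10v:
  (155/21, 209/21) → W = -695/21
  (90/7, 108/7) → W = -270/7
  (85/13, 102/13) → W = -255/13

u = 85/13, v = 102/13, maximum W = -255/13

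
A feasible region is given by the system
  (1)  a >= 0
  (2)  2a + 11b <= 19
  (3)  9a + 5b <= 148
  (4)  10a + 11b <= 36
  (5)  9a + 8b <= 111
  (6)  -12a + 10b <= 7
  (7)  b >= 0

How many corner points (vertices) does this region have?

5

Of the 21 pairwise boundary intersections, those satisfying every inequality are:
  (0, 7/10)
  (0, 0)
  (17/8, 59/44)
  (113/152, 121/76)
  (18/5, 0)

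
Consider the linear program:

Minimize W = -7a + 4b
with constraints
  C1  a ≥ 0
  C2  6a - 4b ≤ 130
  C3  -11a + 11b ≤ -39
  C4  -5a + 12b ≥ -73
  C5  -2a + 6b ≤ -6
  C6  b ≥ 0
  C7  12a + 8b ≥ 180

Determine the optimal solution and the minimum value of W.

a = 27, b = 8, minimum W = -157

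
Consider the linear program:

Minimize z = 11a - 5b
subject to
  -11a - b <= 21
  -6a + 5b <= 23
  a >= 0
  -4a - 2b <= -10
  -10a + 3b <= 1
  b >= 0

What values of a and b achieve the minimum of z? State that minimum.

Feasible corners and z = 11a - 5b:
  (2, 7) → z = -13
  (7/8, 13/4) → z = -53/8
  (5/2, 0) → z = 55/2
The feasible region is unbounded (it extends along (5, 6), (1, 0)), but z strictly increases along every unbounded feasible direction, so there is no improving ray and the minimum is attained at a vertex.

At the optimal vertex, -6a + 5b = 23 and -10a + 3b = 1.
Solving simultaneously gives a = 2, b = 7.

a = 2, b = 7, minimum z = -13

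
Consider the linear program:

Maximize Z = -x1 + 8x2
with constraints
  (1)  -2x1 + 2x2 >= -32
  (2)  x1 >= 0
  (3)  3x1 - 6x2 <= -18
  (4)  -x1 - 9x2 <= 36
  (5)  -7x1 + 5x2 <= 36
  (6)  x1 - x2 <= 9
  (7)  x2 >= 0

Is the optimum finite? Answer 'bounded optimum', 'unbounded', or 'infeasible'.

From the feasible point (0, 3), moving in the direction (1, 1) keeps every constraint satisfied while Z increases without bound.

unbounded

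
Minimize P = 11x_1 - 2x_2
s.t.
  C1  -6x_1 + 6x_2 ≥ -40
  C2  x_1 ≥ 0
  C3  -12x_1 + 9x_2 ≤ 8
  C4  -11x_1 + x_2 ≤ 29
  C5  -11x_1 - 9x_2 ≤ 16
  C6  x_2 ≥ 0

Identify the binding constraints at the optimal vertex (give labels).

C2 and C3

Extreme points and P = 11x_1 - 2x_2:
  (20/3, 0) → P = 220/3
  (0, 8/9) → P = -16/9
  (0, 0) → P = 0
The feasible region is unbounded (it extends along (3, 4), (1, 1)), but P strictly increases along every unbounded feasible direction, so there is no improving ray and the minimum is attained at a vertex.

The minimum is at (0, 8/9). Substituting into each constraint, equality holds for C2 and C3; the remaining constraints have slack.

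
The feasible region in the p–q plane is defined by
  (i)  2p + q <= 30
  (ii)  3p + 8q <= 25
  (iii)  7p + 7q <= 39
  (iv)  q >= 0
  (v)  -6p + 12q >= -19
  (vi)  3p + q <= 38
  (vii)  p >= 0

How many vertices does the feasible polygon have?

5

Of the 21 pairwise boundary intersections, those satisfying every inequality are:
  (137/35, 58/35)
  (0, 25/8)
  (601/126, 101/126)
  (19/6, 0)
  (0, 0)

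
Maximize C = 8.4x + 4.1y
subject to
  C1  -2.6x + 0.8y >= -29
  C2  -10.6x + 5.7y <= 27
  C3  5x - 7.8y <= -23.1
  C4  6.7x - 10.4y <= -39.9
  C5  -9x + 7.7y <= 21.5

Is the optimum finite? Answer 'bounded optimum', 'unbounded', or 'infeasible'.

bounded optimum

Feasible corners and C = 8.4x + 4.1y:
  (4169/271, 7451/542) → C = 1005883/5420
  (12025/641, 15845/641) → C = 331949/1282
  (8363/4201, 21505/4201) → C = 1584197/42010
The feasible region has finitely many vertices and no improving ray; the maximum is 331949/1282 at (12025/641, 15845/641).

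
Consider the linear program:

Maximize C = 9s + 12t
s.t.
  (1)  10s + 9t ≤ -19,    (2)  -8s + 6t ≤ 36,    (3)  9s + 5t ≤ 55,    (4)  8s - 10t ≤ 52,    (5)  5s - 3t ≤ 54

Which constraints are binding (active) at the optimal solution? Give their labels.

(1) and (2)

Extreme points and C = 9s + 12t:
  (-73/22, 52/33) → C = -241/22
  (139/86, -168/43) → C = -2781/86
  (-21, -22) → C = -453

The maximum is at (-73/22, 52/33). Substituting into each constraint, equality holds for (1) and (2); the remaining constraints have slack.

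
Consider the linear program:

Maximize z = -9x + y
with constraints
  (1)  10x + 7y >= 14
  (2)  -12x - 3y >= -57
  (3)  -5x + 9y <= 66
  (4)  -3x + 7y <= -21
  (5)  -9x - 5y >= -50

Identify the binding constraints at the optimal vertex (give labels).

(1) and (4)

Vertices and z = -9x + y:
  (119/18, -67/9) → z = -1205/18
  (35/13, -24/13) → z = -339/13
  (154/31, -27/31) → z = -1413/31

The maximum is at (35/13, -24/13). Substituting into each constraint, equality holds for (1) and (4); the remaining constraints have slack.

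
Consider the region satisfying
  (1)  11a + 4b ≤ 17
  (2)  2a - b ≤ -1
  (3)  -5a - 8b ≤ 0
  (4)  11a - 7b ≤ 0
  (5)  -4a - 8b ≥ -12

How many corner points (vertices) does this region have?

3

The feasible vertices (each the meet of two boundaries and inside every other half-plane) are:
  (-8/21, 5/21)
  (1/5, 7/5)
  (-12, 15/2)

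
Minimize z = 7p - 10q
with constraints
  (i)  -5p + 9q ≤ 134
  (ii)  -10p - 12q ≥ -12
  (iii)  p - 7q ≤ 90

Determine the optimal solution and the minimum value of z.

Vertices and z = 7p - 10q:
  (-10, 28/3) → z = -490/3
  (-874/13, -292/13) → z = -246
  (582/41, -444/41) → z = 8514/41

The binding constraints are -5p + 9q = 134 and p - 7q = 90.
Solving simultaneously gives p = -874/13, q = -292/13.

p = -874/13, q = -292/13, minimum z = -246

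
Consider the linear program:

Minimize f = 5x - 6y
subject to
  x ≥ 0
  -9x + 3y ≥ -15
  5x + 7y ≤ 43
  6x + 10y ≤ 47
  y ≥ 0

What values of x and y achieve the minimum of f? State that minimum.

x = 0, y = 47/10, minimum f = -141/5

Corner points and f = 5x - 6y:
  (0, 47/10) → f = -141/5
  (0, 0) → f = 0
  (97/36, 37/12) → f = -181/36
  (5/3, 0) → f = 25/3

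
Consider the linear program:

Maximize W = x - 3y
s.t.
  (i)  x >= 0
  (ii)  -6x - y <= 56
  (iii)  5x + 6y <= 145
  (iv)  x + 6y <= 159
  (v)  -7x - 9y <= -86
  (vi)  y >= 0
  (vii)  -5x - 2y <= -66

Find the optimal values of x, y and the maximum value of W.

Feasible corners and W = x - 3y:
  (29, 0) → W = 29
  (53/10, 79/4) → W = -1079/20
  (66/5, 0) → W = 66/5

The optimum lies where 5x + 6y = 145 and y = 0.
Solving simultaneously gives x = 29, y = 0.

x = 29, y = 0, maximum W = 29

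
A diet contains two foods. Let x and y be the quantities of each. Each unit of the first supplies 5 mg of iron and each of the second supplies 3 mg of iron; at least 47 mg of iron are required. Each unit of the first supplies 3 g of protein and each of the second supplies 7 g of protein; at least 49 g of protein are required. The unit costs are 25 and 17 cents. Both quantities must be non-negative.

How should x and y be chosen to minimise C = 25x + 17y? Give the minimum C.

Vertices and C = 25x + 17y:
  (0, 47/3) → C = 799/3
  (49/3, 0) → C = 1225/3
  (7, 4) → C = 243
The feasible region is unbounded (it extends along (0, 1), (1, 0)), but C strictly increases along every unbounded feasible direction, so there is no improving ray and the minimum is attained at a vertex.

At the optimal vertex, 5x + 3y = 47 and 3x + 7y = 49.
Solving simultaneously gives x = 7, y = 4.

x = 7, y = 4, minimum C = 243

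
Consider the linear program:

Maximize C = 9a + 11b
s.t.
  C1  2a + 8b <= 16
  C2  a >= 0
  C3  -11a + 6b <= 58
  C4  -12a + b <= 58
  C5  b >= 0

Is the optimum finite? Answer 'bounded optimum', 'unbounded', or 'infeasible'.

Corner points and C = 9a + 11b:
  (0, 2) → C = 22
  (8, 0) → C = 72
  (0, 0) → C = 0
The feasible region has finitely many vertices and no improving ray; the maximum is 72 at (8, 0).

bounded optimum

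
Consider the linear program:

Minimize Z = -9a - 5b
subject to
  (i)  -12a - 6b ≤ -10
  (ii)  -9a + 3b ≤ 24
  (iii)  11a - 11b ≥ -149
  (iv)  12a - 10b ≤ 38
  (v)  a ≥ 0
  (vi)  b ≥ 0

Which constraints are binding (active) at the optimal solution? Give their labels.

Corner points and Z = -9a - 5b:
  (0, 5/3) → Z = -25/3
  (5/6, 0) → Z = -15/2
  (61/22, 359/22) → Z = -1172/11
  (0, 8) → Z = -40
  (954/11, 1103/11) → Z = -14101/11
  (19/6, 0) → Z = -57/2

The minimum is at (954/11, 1103/11). Substituting into each constraint, equality holds for (iii) and (iv); the remaining constraints have slack.

(iii) and (iv)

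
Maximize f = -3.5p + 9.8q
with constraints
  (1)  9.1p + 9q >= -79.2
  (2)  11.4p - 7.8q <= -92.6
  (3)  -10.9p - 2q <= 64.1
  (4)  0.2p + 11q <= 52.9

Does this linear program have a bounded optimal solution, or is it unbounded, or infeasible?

bounded optimum

Corner points and f = -3.5p + 9.8q:
  (-34259/5391, 13930/5391) → f = 170947/3594
  (-30299/6348, 31079/6348) → f = 4106207/63480
  (-8109/1195, 58943/11950) → f = 2153641/29875
The feasible region has finitely many vertices and no improving ray; the maximum is 2153641/29875 at (-8109/1195, 58943/11950).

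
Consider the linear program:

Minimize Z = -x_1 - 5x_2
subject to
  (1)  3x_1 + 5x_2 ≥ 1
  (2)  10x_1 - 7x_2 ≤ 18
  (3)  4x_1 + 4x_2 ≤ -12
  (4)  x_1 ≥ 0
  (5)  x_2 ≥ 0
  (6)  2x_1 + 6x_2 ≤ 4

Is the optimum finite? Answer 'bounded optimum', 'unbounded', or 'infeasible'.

infeasible

The boundaries 3x_1 + 5x_2 = 1 and x_1 = 0 meet at (0, 1/5), but that point violates 4x_1 + 4x_2 ≤ -12. Every candidate vertex is excluded by some other constraint, so the feasible region is empty.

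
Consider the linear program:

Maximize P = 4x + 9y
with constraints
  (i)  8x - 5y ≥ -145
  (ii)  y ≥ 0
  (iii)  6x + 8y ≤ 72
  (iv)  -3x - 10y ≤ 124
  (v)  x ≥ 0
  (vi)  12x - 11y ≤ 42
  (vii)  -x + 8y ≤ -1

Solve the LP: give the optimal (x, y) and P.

x = 65/17, y = 6/17, maximum P = 314/17

Vertices and P = 4x + 9y:
  (7/2, 0) → P = 14
  (1, 0) → P = 4
  (65/17, 6/17) → P = 314/17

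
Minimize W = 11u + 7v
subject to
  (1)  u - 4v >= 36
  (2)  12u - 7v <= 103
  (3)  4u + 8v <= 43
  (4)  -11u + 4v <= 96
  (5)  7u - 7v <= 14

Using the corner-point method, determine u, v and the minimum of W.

u = -104/7, v = -118/7, minimum W = -1970/7

Corner points and W = 11u + 7v:
  (-66/5, -123/10) → W = -2313/10
  (-28/3, -34/3) → W = -182
  (-104/7, -118/7) → W = -1970/7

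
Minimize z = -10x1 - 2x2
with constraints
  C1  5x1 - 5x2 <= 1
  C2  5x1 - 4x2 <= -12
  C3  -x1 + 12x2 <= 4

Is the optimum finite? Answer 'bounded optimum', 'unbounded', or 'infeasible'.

Extreme points and z = -10x1 - 2x2:
  (-64/5, -13) → z = 154
  (-16/7, 1/7) → z = 158/7
The feasible region has finitely many vertices and no improving ray; the minimum is 158/7 at (-16/7, 1/7).

bounded optimum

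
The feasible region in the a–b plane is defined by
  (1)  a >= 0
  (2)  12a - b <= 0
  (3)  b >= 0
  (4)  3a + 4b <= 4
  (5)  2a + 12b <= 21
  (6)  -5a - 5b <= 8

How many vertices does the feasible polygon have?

3

Pairwise boundary intersections that survive every other constraint:
  (0, 0)
  (0, 1)
  (4/51, 16/17)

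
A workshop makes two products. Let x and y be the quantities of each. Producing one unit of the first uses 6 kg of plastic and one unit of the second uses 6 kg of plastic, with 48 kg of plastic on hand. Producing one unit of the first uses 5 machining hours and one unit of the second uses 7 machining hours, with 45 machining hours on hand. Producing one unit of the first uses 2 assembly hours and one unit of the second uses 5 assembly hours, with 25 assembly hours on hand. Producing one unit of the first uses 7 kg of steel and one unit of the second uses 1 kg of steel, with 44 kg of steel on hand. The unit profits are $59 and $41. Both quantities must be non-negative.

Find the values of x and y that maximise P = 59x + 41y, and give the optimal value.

x = 6, y = 2, maximum P = 436

Corner points and P = 59x + 41y:
  (0, 0) → P = 0
  (0, 5) → P = 205
  (44/7, 0) → P = 2596/7
  (11/2, 5/2) → P = 427
  (6, 2) → P = 436
  (50/11, 35/11) → P = 4385/11

At the optimal vertex, 6x + 6y = 48 and 7x + y = 44.
Solving simultaneously gives x = 6, y = 2.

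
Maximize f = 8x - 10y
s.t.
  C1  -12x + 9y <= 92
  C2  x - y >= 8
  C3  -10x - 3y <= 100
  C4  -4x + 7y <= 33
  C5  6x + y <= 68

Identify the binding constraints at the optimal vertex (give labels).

C3 and C5

Extreme points and f = 8x - 10y:
  (-76/13, -180/13) → f = 1192/13
  (76/7, 20/7) → f = 408/7
  (38, -160) → f = 1904

The maximum is at (38, -160). Substituting into each constraint, equality holds for C3 and C5; the remaining constraints have slack.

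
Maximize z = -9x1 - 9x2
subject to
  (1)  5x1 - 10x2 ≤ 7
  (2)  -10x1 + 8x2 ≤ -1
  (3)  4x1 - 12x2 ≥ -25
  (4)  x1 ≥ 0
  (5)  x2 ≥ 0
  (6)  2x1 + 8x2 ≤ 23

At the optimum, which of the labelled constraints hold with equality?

Extreme points and z = -9x1 - 9x2:
  (7/5, 0) → z = -63/5
  (143/30, 101/60) → z = -1161/20
  (1/10, 0) → z = -9/10
  (2, 19/8) → z = -315/8

The maximum is at (1/10, 0). Substituting into each constraint, equality holds for (2) and (5); the remaining constraints have slack.

(2) and (5)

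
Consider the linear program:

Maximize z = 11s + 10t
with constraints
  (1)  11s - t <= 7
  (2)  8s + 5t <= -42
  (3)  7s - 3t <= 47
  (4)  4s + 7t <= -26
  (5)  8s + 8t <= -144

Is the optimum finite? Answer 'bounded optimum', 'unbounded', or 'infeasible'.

Corner points and z = 11s + 10t:
  (-1, -18) → z = -191
  (-11/12, -205/12) → z = -2171/12
  (-100/3, 46/3) → z = -640/3
The feasible region has finitely many vertices and no improving ray; the maximum is -2171/12 at (-11/12, -205/12).

bounded optimum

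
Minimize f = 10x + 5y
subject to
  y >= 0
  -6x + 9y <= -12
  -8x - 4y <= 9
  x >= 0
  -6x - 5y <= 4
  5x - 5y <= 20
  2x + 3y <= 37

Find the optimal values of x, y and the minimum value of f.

x = 2, y = 0, minimum f = 20

Vertices and f = 10x + 5y:
  (2, 0) → f = 20
  (4, 0) → f = 40
  (8, 4) → f = 100

The optimum lies where y = 0 and -6x + 9y = -12.
Solving simultaneously gives x = 2, y = 0.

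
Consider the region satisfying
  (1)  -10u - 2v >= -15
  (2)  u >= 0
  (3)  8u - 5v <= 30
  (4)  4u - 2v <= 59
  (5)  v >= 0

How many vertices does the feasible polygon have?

Of the 10 pairwise boundary intersections, those satisfying every inequality are:
  (0, 15/2)
  (3/2, 0)
  (0, 0)

3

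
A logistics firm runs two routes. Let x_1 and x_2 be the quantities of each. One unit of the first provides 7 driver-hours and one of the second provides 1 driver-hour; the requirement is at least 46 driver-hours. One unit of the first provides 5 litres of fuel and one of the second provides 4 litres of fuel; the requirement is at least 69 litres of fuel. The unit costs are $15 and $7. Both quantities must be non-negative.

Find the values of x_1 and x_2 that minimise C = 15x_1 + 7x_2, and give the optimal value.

x_1 = 5, x_2 = 11, minimum C = 152

The feasible region is unbounded (it extends along (0, 1), (1, 0)), but C strictly increases along every unbounded feasible direction, so there is no improving ray and the minimum is attained at a vertex.

At the optimal vertex, 7x_1 + x_2 = 46 and 5x_1 + 4x_2 = 69.
Solving simultaneously gives x_1 = 5, x_2 = 11.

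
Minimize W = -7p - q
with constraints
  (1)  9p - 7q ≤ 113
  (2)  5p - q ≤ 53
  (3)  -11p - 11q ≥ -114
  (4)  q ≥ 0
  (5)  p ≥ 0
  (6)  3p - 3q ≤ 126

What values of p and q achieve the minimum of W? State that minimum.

The optimum lies where -11p - 11q = -114 and q = 0.
Solving simultaneously gives p = 114/11, q = 0.

p = 114/11, q = 0, minimum W = -798/11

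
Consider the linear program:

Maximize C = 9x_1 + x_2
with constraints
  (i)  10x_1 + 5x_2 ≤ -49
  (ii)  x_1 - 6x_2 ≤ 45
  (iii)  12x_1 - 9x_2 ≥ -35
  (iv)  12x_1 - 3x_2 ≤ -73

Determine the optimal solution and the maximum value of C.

Extreme points and C = 9x_1 + x_2:
  (-205/21, -575/63) → C = -6110/63
  (-191/23, -613/69) → C = -5770/69
  (-23/3, -19/3) → C = -226/3

x_1 = -23/3, x_2 = -19/3, maximum C = -226/3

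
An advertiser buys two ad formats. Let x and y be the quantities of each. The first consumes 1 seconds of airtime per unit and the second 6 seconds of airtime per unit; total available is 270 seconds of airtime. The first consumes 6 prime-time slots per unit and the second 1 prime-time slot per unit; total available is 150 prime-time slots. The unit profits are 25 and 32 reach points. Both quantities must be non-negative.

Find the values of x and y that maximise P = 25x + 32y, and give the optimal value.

Corner points and P = 25x + 32y:
  (0, 0) → P = 0
  (0, 45) → P = 1440
  (25, 0) → P = 625
  (18, 42) → P = 1794

At the optimal vertex, x + 6y = 270 and 6x + y = 150.
Solving simultaneously gives x = 18, y = 42.

x = 18, y = 42, maximum P = 1794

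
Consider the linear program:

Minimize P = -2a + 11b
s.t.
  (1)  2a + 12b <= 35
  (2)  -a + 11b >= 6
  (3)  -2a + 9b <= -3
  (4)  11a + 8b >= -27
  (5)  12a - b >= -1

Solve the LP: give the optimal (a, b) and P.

Feasible corners and P = -2a + 11b:
  (313/34, 47/34) → P = -109/34
  (117/14, 32/21) → P = 1/21
  (87/13, 15/13) → P = -9/13

a = 313/34, b = 47/34, minimum P = -109/34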